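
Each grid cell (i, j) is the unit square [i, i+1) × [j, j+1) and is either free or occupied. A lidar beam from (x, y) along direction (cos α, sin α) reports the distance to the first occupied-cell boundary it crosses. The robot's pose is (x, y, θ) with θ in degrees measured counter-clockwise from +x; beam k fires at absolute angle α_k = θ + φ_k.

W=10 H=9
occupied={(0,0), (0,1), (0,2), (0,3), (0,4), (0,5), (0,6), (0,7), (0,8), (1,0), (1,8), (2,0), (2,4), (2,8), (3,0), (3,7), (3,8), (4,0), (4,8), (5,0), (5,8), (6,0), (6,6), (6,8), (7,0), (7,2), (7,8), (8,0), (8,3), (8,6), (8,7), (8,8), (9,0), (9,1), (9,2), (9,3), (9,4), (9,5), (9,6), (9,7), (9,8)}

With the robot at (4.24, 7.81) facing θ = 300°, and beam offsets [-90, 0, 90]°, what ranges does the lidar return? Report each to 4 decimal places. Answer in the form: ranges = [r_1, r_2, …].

ranges = [0.2771, 5.5541, 0.3800]

beam 1: φ=-90°, α=210°
  d=(-0.8660,-0.5000)  start (4,7)  tX=0.2771 tY=1.6200  stride 1/|dx|=1.1547 1/|dy|=2.0000
    cross x-line → (3,7), t=0.2771 (wall)
  → r_1 = 0.2771
beam 2: φ=0°, α=300°
  d=(0.5000,-0.8660)  start (4,7)  tX=1.5200 tY=0.9353  stride 1/|dx|=2.0000 1/|dy|=1.1547
    cross y-line → (4,6), t=0.9353
    cross x-line → (5,6), t=1.5200
    cross y-line → (5,5), t=2.0900
    cross y-line → (5,4), t=3.2447
    cross x-line → (6,4), t=3.5200
    cross y-line → (6,3), t=4.3994
    cross x-line → (7,3), t=5.5200
    cross y-line → (7,2), t=5.5541 (wall)
  → r_2 = 5.5541
beam 3: φ=90°, α=30°
  d=(0.8660,0.5000)  start (4,7)  tX=0.8776 tY=0.3800  stride 1/|dx|=1.1547 1/|dy|=2.0000
    cross y-line → (4,8), t=0.3800 (wall)
  → r_3 = 0.3800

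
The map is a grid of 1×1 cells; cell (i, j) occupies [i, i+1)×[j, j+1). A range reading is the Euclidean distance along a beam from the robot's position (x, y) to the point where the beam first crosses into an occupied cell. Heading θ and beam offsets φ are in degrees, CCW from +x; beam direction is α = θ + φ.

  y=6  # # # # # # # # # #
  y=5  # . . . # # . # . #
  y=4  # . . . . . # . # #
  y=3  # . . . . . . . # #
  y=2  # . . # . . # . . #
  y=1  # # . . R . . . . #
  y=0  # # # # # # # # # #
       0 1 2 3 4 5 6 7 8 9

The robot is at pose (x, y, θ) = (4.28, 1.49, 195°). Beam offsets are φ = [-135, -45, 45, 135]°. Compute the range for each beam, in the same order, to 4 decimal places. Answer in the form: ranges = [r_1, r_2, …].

beam 1: φ=-135°, α=60°
  dir = (cos 60°, sin 60°) = (0.5000, 0.8660); from cell (4,1)
  next x-line at t=1.4400, next y-line at t=0.5889; Δt_x=2.0000, Δt_y=1.1547
    y: enter (4,2) at t=0.5889
    x: enter (5,2) at t=1.4400
    y: enter (5,3) at t=1.7436
    y: enter (5,4) at t=2.8983
    x: enter (6,4) at t=3.4400 ← occupied
  → r_1 = 3.4400
beam 2: φ=-45°, α=150°
  dir = (cos 150°, sin 150°) = (-0.8660, 0.5000); from cell (4,1)
  next x-line at t=0.3233, next y-line at t=1.0200; Δt_x=1.1547, Δt_y=2.0000
    x: enter (3,1) at t=0.3233
    y: enter (3,2) at t=1.0200 ← occupied
  → r_2 = 1.0200
beam 3: φ=45°, α=240°
  dir = (cos 240°, sin 240°) = (-0.5000, -0.8660); from cell (4,1)
  next x-line at t=0.5600, next y-line at t=0.5658; Δt_x=2.0000, Δt_y=1.1547
    x: enter (3,1) at t=0.5600
    y: enter (3,0) at t=0.5658 ← occupied
  → r_3 = 0.5658
beam 4: φ=135°, α=330°
  dir = (cos 330°, sin 330°) = (0.8660, -0.5000); from cell (4,1)
  next x-line at t=0.8314, next y-line at t=0.9800; Δt_x=1.1547, Δt_y=2.0000
    x: enter (5,1) at t=0.8314
    y: enter (5,0) at t=0.9800 ← occupied
  → r_4 = 0.9800

ranges = [3.4400, 1.0200, 0.5658, 0.9800]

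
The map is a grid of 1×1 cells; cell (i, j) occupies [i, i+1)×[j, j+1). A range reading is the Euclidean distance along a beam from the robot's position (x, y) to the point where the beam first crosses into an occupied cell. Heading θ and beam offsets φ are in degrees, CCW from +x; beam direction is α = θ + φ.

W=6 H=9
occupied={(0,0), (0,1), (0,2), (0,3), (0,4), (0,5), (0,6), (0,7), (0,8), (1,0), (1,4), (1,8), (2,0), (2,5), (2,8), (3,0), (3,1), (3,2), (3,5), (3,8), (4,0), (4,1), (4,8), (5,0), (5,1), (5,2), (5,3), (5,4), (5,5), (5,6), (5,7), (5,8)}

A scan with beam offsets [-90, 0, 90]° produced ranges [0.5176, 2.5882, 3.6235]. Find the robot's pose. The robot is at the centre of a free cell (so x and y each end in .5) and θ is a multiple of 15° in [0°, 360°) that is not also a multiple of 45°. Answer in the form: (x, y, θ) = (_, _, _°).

(x, y, θ) = (1.5, 3.5, 285°)

Enumerate (i+0.5, j+0.5, θ) over the 22 free cells and 16 admissible headings. For each, cast all 3 beams and compare to the given ranges.
  (3.5, 7.5, 330°): beam 1 = 1.7321 ≠ 0.5176 ✗
  (3.5, 7.5, 300°): beam 1 = 2.8868 ≠ 0.5176 ✗
  (1.5, 7.5, 255°): beam 2 = 1.9319 ≠ 2.5882 ✗
  (2.5, 3.5, 120°): beam 1 = 2.8868 ≠ 0.5176 ✗
  …
  (1.5, 3.5, 285°): r_1=0.5176, r_2=2.5882, r_3=3.6235 — all match ✓
No second candidate reproduces the full scan.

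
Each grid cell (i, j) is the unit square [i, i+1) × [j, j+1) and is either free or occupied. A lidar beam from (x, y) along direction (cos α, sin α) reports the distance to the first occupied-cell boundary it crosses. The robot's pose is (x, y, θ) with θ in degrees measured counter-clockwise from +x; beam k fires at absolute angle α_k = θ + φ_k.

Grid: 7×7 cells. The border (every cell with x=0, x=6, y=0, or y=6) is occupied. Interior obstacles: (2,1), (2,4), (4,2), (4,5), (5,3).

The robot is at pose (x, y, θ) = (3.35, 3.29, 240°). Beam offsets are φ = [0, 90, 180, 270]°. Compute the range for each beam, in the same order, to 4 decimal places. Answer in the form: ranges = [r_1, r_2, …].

beam 1: φ=0°, α=240°
  d=(-0.5000,-0.8660)  start (3,3)  tX=0.7000 tY=0.3349  stride 1/|dx|=2.0000 1/|dy|=1.1547
    cross y-line → (3,2), t=0.3349
    cross x-line → (2,2), t=0.7000
    cross y-line → (2,1), t=1.4896 (wall)
  → r_1 = 1.4896
beam 2: φ=90°, α=330°
  d=(0.8660,-0.5000)  start (3,3)  tX=0.7506 tY=0.5800  stride 1/|dx|=1.1547 1/|dy|=2.0000
    cross y-line → (3,2), t=0.5800
    cross x-line → (4,2), t=0.7506 (wall)
  → r_2 = 0.7506
beam 3: φ=180°, α=60°
  d=(0.5000,0.8660)  start (3,3)  tX=1.3000 tY=0.8198  stride 1/|dx|=2.0000 1/|dy|=1.1547
    cross y-line → (3,4), t=0.8198
    cross x-line → (4,4), t=1.3000
    cross y-line → (4,5), t=1.9745 (wall)
  → r_3 = 1.9745
beam 4: φ=270°, α=150°
  d=(-0.8660,0.5000)  start (3,3)  tX=0.4041 tY=1.4200  stride 1/|dx|=1.1547 1/|dy|=2.0000
    cross x-line → (2,3), t=0.4041
    cross y-line → (2,4), t=1.4200 (wall)
  → r_4 = 1.4200

ranges = [1.4896, 0.7506, 1.9745, 1.4200]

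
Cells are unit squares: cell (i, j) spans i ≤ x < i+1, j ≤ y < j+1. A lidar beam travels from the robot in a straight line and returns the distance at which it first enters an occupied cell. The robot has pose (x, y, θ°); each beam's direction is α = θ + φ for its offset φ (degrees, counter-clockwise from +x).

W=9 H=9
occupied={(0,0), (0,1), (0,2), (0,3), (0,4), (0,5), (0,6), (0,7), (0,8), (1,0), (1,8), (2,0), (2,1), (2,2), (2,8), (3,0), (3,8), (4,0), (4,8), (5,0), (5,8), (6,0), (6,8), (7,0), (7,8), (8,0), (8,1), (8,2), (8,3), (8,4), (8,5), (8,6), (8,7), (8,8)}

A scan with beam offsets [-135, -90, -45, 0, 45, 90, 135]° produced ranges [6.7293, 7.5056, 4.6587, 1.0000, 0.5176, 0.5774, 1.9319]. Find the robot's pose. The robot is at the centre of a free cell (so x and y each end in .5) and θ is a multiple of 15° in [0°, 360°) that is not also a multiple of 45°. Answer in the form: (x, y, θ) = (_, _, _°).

(x, y, θ) = (1.5, 3.5, 120°)

Enumerate (i+0.5, j+0.5, θ) over the 47 free cells and 16 admissible headings. For each, cast all 7 beams and compare to the given ranges.
  (3.5, 3.5, 210°): beam 1 = 4.6587 ≠ 6.7293 ✗
  (4.5, 5.5, 330°): beam 1 = 3.6235 ≠ 6.7293 ✗
  (5.5, 5.5, 195°): beam 1 = 2.8868 ≠ 6.7293 ✗
  (4.5, 3.5, 105°): beam 1 = 4.0415 ≠ 6.7293 ✗
  (7.5, 2.5, 75°): beam 1 = 1.0000 ≠ 6.7293 ✗
  …
  (1.5, 3.5, 120°): r_1=6.7293, r_2=7.5056, r_3=4.6587, r_4=1.0000, r_5=0.5176, r_6=0.5774, r_7=1.9319 — all match ✓
No second candidate reproduces the full scan.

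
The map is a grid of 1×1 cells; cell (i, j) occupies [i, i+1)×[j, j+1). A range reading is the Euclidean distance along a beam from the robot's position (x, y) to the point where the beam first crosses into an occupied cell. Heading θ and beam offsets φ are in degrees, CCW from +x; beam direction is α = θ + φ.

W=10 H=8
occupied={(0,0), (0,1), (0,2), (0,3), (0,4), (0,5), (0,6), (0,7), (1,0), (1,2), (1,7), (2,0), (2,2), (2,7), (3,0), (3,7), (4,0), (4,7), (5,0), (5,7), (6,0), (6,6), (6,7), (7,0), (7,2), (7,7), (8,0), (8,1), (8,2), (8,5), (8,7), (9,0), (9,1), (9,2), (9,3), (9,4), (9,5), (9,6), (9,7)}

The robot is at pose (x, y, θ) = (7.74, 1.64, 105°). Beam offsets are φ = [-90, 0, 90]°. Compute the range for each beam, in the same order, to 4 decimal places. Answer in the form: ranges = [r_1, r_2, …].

beam 1: φ=-90°, α=15°
  direction (0.9659, 0.2588); cell (7,1); t to first gridline: x 0.2692, y 1.3909 (then +1.0353 / +3.8637)
    (8,1) via x @ 0.2692  # hit
  → r_1 = 0.2692
beam 2: φ=0°, α=105°
  direction (-0.2588, 0.9659); cell (7,1); t to first gridline: x 2.8591, y 0.3727 (then +3.8637 / +1.0353)
    (7,2) via y @ 0.3727  # hit
  → r_2 = 0.3727
beam 3: φ=90°, α=195°
  direction (-0.9659, -0.2588); cell (7,1); t to first gridline: x 0.7661, y 2.4728 (then +1.0353 / +3.8637)
    (6,1) via x @ 0.7661
    (5,1) via x @ 1.8014
    (5,0) via y @ 2.4728  # hit
  → r_3 = 2.4728

ranges = [0.2692, 0.3727, 2.4728]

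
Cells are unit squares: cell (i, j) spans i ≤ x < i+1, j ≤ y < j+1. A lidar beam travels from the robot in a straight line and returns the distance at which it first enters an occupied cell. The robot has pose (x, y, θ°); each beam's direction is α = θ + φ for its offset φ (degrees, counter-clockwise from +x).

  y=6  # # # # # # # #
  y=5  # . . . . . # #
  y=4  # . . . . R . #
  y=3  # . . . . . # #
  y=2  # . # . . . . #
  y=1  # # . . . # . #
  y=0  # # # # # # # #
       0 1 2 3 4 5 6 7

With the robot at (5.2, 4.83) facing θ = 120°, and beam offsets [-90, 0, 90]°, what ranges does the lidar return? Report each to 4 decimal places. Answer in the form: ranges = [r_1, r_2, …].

ranges = [0.9238, 1.3510, 3.6600]

beam 1: φ=-90°, α=30°
  d=(0.8660,0.5000)  start (5,4)  tX=0.9238 tY=0.3400  stride 1/|dx|=1.1547 1/|dy|=2.0000
    cross y-line → (5,5), t=0.3400
    cross x-line → (6,5), t=0.9238 (wall)
  → r_1 = 0.9238
beam 2: φ=0°, α=120°
  d=(-0.5000,0.8660)  start (5,4)  tX=0.4000 tY=0.1963  stride 1/|dx|=2.0000 1/|dy|=1.1547
    cross y-line → (5,5), t=0.1963
    cross x-line → (4,5), t=0.4000
    cross y-line → (4,6), t=1.3510 (wall)
  → r_2 = 1.3510
beam 3: φ=90°, α=210°
  d=(-0.8660,-0.5000)  start (5,4)  tX=0.2309 tY=1.6600  stride 1/|dx|=1.1547 1/|dy|=2.0000
    cross x-line → (4,4), t=0.2309
    cross x-line → (3,4), t=1.3856
    cross y-line → (3,3), t=1.6600
    cross x-line → (2,3), t=2.5403
    cross y-line → (2,2), t=3.6600 (wall)
  → r_3 = 3.6600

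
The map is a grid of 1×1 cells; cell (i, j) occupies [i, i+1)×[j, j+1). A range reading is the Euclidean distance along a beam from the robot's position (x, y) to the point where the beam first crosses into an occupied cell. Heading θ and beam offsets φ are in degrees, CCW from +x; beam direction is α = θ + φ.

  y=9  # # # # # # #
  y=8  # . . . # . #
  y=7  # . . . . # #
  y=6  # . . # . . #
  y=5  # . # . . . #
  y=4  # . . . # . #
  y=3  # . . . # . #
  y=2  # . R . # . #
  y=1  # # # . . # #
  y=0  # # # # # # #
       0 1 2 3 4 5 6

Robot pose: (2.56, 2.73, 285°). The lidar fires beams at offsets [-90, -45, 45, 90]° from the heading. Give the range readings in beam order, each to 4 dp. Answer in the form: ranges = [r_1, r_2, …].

ranges = [1.6150, 0.8429, 2.8175, 1.4908]

beam 1: φ=-90°, α=195°
  d=(-0.9659,-0.2588)  start (2,2)  tX=0.5798 tY=2.8205  stride 1/|dx|=1.0353 1/|dy|=3.8637
    cross x-line → (1,2), t=0.5798
    cross x-line → (0,2), t=1.6150 (wall)
  → r_1 = 1.6150
beam 2: φ=-45°, α=240°
  d=(-0.5000,-0.8660)  start (2,2)  tX=1.1200 tY=0.8429  stride 1/|dx|=2.0000 1/|dy|=1.1547
    cross y-line → (2,1), t=0.8429 (wall)
  → r_2 = 0.8429
beam 3: φ=45°, α=330°
  d=(0.8660,-0.5000)  start (2,2)  tX=0.5081 tY=1.4600  stride 1/|dx|=1.1547 1/|dy|=2.0000
    cross x-line → (3,2), t=0.5081
    cross y-line → (3,1), t=1.4600
    cross x-line → (4,1), t=1.6628
    cross x-line → (5,1), t=2.8175 (wall)
  → r_3 = 2.8175
beam 4: φ=90°, α=15°
  d=(0.9659,0.2588)  start (2,2)  tX=0.4555 tY=1.0432  stride 1/|dx|=1.0353 1/|dy|=3.8637
    cross x-line → (3,2), t=0.4555
    cross y-line → (3,3), t=1.0432
    cross x-line → (4,3), t=1.4908 (wall)
  → r_4 = 1.4908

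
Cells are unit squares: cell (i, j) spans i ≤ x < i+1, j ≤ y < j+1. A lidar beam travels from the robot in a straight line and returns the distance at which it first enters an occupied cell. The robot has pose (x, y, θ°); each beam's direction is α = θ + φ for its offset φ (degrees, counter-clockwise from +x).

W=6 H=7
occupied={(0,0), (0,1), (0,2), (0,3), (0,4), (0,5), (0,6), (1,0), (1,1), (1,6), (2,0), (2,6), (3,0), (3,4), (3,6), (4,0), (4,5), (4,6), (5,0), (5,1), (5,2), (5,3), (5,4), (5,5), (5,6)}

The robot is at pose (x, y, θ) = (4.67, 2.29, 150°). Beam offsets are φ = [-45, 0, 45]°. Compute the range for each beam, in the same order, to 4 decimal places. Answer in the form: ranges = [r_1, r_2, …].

ranges = [2.5887, 4.2378, 2.7642]

beam 1: φ=-45°, α=105°
  dir = (cos 105°, sin 105°) = (-0.2588, 0.9659); from cell (4,2)
  next x-line at t=2.5887, next y-line at t=0.7350; Δt_x=3.8637, Δt_y=1.0353
    y: enter (4,3) at t=0.7350
    y: enter (4,4) at t=1.7703
    x: enter (3,4) at t=2.5887 ← occupied
  → r_1 = 2.5887
beam 2: φ=0°, α=150°
  dir = (cos 150°, sin 150°) = (-0.8660, 0.5000); from cell (4,2)
  next x-line at t=0.7736, next y-line at t=1.4200; Δt_x=1.1547, Δt_y=2.0000
    x: enter (3,2) at t=0.7736
    y: enter (3,3) at t=1.4200
    x: enter (2,3) at t=1.9283
    x: enter (1,3) at t=3.0831
    y: enter (1,4) at t=3.4200
    x: enter (0,4) at t=4.2378 ← occupied
  → r_2 = 4.2378
beam 3: φ=45°, α=195°
  dir = (cos 195°, sin 195°) = (-0.9659, -0.2588); from cell (4,2)
  next x-line at t=0.6936, next y-line at t=1.1205; Δt_x=1.0353, Δt_y=3.8637
    x: enter (3,2) at t=0.6936
    y: enter (3,1) at t=1.1205
    x: enter (2,1) at t=1.7289
    x: enter (1,1) at t=2.7642 ← occupied
  → r_3 = 2.7642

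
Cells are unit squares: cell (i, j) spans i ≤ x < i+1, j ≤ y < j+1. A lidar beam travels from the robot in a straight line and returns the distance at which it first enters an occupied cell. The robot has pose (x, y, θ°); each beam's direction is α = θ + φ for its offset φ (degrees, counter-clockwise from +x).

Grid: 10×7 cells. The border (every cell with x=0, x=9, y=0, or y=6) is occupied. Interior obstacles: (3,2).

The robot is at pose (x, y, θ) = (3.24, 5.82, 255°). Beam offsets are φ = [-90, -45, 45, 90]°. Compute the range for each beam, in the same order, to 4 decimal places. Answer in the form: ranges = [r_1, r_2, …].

ranges = [0.6955, 2.5865, 5.5657, 5.9632]

beam 1: φ=-90°, α=165°
  cosα=-0.9659 sinα=0.2588 | (3,5) | tMaxX 0.2485 tMaxY 0.6955 | tΔX 1.0353 tΔY 3.8637
    t=0.2485 [x] (2,5)
    t=0.6955 [y] (2,6) — stop
  → r_1 = 0.6955
beam 2: φ=-45°, α=210°
  cosα=-0.8660 sinα=-0.5000 | (3,5) | tMaxX 0.2771 tMaxY 1.6400 | tΔX 1.1547 tΔY 2.0000
    t=0.2771 [x] (2,5)
    t=1.4318 [x] (1,5)
    t=1.6400 [y] (1,4)
    t=2.5865 [x] (0,4) — stop
  → r_2 = 2.5865
beam 3: φ=45°, α=300°
  cosα=0.5000 sinα=-0.8660 | (3,5) | tMaxX 1.5200 tMaxY 0.9469 | tΔX 2.0000 tΔY 1.1547
    t=0.9469 [y] (3,4)
    t=1.5200 [x] (4,4)
    t=2.1016 [y] (4,3)
    t=3.2563 [y] (4,2)
    t=3.5200 [x] (5,2)
    t=4.4110 [y] (5,1)
    t=5.5200 [x] (6,1)
    t=5.5657 [y] (6,0) — stop
  → r_3 = 5.5657
beam 4: φ=90°, α=345°
  cosα=0.9659 sinα=-0.2588 | (3,5) | tMaxX 0.7868 tMaxY 3.1682 | tΔX 1.0353 tΔY 3.8637
    t=0.7868 [x] (4,5)
    t=1.8221 [x] (5,5)
    t=2.8574 [x] (6,5)
    t=3.1682 [y] (6,4)
    t=3.8926 [x] (7,4)
    t=4.9279 [x] (8,4)
    t=5.9632 [x] (9,4) — stop
  → r_4 = 5.9632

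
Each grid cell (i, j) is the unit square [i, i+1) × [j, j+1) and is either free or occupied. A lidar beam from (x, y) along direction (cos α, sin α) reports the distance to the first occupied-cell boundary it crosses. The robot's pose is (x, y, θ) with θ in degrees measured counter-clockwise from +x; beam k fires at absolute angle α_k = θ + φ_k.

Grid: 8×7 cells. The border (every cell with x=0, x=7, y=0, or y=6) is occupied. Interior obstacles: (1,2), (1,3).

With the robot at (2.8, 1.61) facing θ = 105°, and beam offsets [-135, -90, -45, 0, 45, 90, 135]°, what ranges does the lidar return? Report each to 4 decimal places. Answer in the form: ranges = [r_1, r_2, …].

beam 1: φ=-135°, α=330°
  dir = (cos 330°, sin 330°) = (0.8660, -0.5000); from cell (2,1)
  next x-line at t=0.2309, next y-line at t=1.2200; Δt_x=1.1547, Δt_y=2.0000
    x: enter (3,1) at t=0.2309
    y: enter (3,0) at t=1.2200 ← occupied
  → r_1 = 1.2200
beam 2: φ=-90°, α=15°
  dir = (cos 15°, sin 15°) = (0.9659, 0.2588); from cell (2,1)
  next x-line at t=0.2071, next y-line at t=1.5068; Δt_x=1.0353, Δt_y=3.8637
    x: enter (3,1) at t=0.2071
    x: enter (4,1) at t=1.2423
    y: enter (4,2) at t=1.5068
    x: enter (5,2) at t=2.2776
    x: enter (6,2) at t=3.3129
    x: enter (7,2) at t=4.3482 ← occupied
  → r_2 = 4.3482
beam 3: φ=-45°, α=60°
  dir = (cos 60°, sin 60°) = (0.5000, 0.8660); from cell (2,1)
  next x-line at t=0.4000, next y-line at t=0.4503; Δt_x=2.0000, Δt_y=1.1547
    x: enter (3,1) at t=0.4000
    y: enter (3,2) at t=0.4503
    y: enter (3,3) at t=1.6050
    x: enter (4,3) at t=2.4000
    y: enter (4,4) at t=2.7597
    y: enter (4,5) at t=3.9144
    x: enter (5,5) at t=4.4000
    y: enter (5,6) at t=5.0691 ← occupied
  → r_3 = 5.0691
beam 4: φ=0°, α=105°
  dir = (cos 105°, sin 105°) = (-0.2588, 0.9659); from cell (2,1)
  next x-line at t=3.0910, next y-line at t=0.4038; Δt_x=3.8637, Δt_y=1.0353
    y: enter (2,2) at t=0.4038
    y: enter (2,3) at t=1.4390
    y: enter (2,4) at t=2.4743
    x: enter (1,4) at t=3.0910
    y: enter (1,5) at t=3.5096
    y: enter (1,6) at t=4.5449 ← occupied
  → r_4 = 4.5449
beam 5: φ=45°, α=150°
  dir = (cos 150°, sin 150°) = (-0.8660, 0.5000); from cell (2,1)
  next x-line at t=0.9238, next y-line at t=0.7800; Δt_x=1.1547, Δt_y=2.0000
    y: enter (2,2) at t=0.7800
    x: enter (1,2) at t=0.9238 ← occupied
  → r_5 = 0.9238
beam 6: φ=90°, α=195°
  dir = (cos 195°, sin 195°) = (-0.9659, -0.2588); from cell (2,1)
  next x-line at t=0.8282, next y-line at t=2.3569; Δt_x=1.0353, Δt_y=3.8637
    x: enter (1,1) at t=0.8282
    x: enter (0,1) at t=1.8635 ← occupied
  → r_6 = 1.8635
beam 7: φ=135°, α=240°
  dir = (cos 240°, sin 240°) = (-0.5000, -0.8660); from cell (2,1)
  next x-line at t=1.6000, next y-line at t=0.7044; Δt_x=2.0000, Δt_y=1.1547
    y: enter (2,0) at t=0.7044 ← occupied
  → r_7 = 0.7044

ranges = [1.2200, 4.3482, 5.0691, 4.5449, 0.9238, 1.8635, 0.7044]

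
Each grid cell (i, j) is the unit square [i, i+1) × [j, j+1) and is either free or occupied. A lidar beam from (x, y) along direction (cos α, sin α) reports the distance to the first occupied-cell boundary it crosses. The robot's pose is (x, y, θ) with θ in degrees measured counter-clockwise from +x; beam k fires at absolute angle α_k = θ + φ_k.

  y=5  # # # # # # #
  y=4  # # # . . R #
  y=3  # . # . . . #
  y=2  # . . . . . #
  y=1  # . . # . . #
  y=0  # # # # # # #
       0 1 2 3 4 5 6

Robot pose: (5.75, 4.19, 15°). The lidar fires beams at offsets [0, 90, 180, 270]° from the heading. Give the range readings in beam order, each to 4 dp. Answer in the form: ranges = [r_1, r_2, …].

ranges = [0.2588, 0.8386, 2.8470, 0.9659]

beam 1: φ=0°, α=15°
  direction (0.9659, 0.2588); cell (5,4); t to first gridline: x 0.2588, y 3.1296 (then +1.0353 / +3.8637)
    (6,4) via x @ 0.2588  # hit
  → r_1 = 0.2588
beam 2: φ=90°, α=105°
  direction (-0.2588, 0.9659); cell (5,4); t to first gridline: x 2.8978, y 0.8386 (then +3.8637 / +1.0353)
    (5,5) via y @ 0.8386  # hit
  → r_2 = 0.8386
beam 3: φ=180°, α=195°
  direction (-0.9659, -0.2588); cell (5,4); t to first gridline: x 0.7765, y 0.7341 (then +1.0353 / +3.8637)
    (5,3) via y @ 0.7341
    (4,3) via x @ 0.7765
    (3,3) via x @ 1.8117
    (2,3) via x @ 2.8470  # hit
  → r_3 = 2.8470
beam 4: φ=270°, α=285°
  direction (0.2588, -0.9659); cell (5,4); t to first gridline: x 0.9659, y 0.1967 (then +3.8637 / +1.0353)
    (5,3) via y @ 0.1967
    (6,3) via x @ 0.9659  # hit
  → r_4 = 0.9659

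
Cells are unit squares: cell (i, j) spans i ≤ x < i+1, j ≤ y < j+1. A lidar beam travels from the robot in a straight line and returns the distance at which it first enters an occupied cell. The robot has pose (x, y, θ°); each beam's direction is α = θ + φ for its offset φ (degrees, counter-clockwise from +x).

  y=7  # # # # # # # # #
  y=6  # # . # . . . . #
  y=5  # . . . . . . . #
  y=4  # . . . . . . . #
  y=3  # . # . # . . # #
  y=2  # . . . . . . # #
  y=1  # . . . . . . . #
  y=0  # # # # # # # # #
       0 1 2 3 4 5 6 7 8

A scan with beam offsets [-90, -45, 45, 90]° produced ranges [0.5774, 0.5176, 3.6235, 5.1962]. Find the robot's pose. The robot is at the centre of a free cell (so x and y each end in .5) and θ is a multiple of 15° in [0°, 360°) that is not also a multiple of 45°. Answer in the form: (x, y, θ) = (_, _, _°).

(x, y, θ) = (6.5, 3.5, 60°)

The pose lattice has 36·16 = 576 candidates. Test each by forward raycasting.
  (6.5, 1.5, 150°): beam 1 = 1.0000 ≠ 0.5774 ✗
  (2.5, 1.5, 330°): beam 3 = 4.6587 ≠ 3.6235 ✗
  (6.5, 1.5, 330°): beam 3 = 1.5529 ≠ 3.6235 ✗
  (3.5, 3.5, 120°): beam 2 = 3.6235 ≠ 0.5176 ✗
  …
  (6.5, 3.5, 60°): r_1=0.5774, r_2=0.5176, r_3=3.6235, r_4=5.1962 — all match ✓
Unique over the lattice → pose = (6.5, 3.5, 60°).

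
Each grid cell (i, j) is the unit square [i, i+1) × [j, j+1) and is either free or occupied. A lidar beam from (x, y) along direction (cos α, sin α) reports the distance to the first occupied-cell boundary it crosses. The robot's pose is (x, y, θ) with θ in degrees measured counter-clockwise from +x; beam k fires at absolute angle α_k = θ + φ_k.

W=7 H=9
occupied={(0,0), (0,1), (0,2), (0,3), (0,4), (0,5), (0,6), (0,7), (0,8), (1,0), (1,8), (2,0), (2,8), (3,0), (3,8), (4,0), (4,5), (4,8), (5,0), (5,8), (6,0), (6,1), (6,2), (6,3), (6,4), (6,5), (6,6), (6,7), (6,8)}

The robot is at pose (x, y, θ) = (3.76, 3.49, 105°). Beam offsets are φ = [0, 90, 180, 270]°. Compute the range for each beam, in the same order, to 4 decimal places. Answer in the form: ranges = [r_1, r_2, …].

beam 1: φ=0°, α=105°
  cosα=-0.2588 sinα=0.9659 | (3,3) | tMaxX 2.9364 tMaxY 0.5280 | tΔX 3.8637 tΔY 1.0353
    t=0.5280 [y] (3,4)
    t=1.5633 [y] (3,5)
    t=2.5985 [y] (3,6)
    t=2.9364 [x] (2,6)
    t=3.6338 [y] (2,7)
    t=4.6691 [y] (2,8) — stop
  → r_1 = 4.6691
beam 2: φ=90°, α=195°
  cosα=-0.9659 sinα=-0.2588 | (3,3) | tMaxX 0.7868 tMaxY 1.8932 | tΔX 1.0353 tΔY 3.8637
    t=0.7868 [x] (2,3)
    t=1.8221 [x] (1,3)
    t=1.8932 [y] (1,2)
    t=2.8574 [x] (0,2) — stop
  → r_2 = 2.8574
beam 3: φ=180°, α=285°
  cosα=0.2588 sinα=-0.9659 | (3,3) | tMaxX 0.9273 tMaxY 0.5073 | tΔX 3.8637 tΔY 1.0353
    t=0.5073 [y] (3,2)
    t=0.9273 [x] (4,2)
    t=1.5426 [y] (4,1)
    t=2.5778 [y] (4,0) — stop
  → r_3 = 2.5778
beam 4: φ=270°, α=15°
  cosα=0.9659 sinα=0.2588 | (3,3) | tMaxX 0.2485 tMaxY 1.9705 | tΔX 1.0353 tΔY 3.8637
    t=0.2485 [x] (4,3)
    t=1.2837 [x] (5,3)
    t=1.9705 [y] (5,4)
    t=2.3190 [x] (6,4) — stop
  → r_4 = 2.3190

ranges = [4.6691, 2.8574, 2.5778, 2.3190]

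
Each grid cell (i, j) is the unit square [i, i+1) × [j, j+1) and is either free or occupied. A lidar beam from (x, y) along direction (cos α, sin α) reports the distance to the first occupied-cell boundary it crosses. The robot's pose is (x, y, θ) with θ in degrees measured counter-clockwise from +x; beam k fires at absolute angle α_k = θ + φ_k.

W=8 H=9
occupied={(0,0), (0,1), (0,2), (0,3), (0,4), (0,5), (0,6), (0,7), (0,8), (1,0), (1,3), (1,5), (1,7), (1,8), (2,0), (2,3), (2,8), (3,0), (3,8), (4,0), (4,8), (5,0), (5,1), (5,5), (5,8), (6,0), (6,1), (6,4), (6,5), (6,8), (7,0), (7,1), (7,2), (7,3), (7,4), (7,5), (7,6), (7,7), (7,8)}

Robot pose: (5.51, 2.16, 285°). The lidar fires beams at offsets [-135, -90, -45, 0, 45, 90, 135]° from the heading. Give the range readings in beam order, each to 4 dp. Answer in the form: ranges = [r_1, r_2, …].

beam 1: φ=-135°, α=150°
  d=(-0.8660,0.5000)  start (5,2)  tX=0.5889 tY=1.6800  stride 1/|dx|=1.1547 1/|dy|=2.0000
    cross x-line → (4,2), t=0.5889
    cross y-line → (4,3), t=1.6800
    cross x-line → (3,3), t=1.7436
    cross x-line → (2,3), t=2.8983 (wall)
  → r_1 = 2.8983
beam 2: φ=-90°, α=195°
  d=(-0.9659,-0.2588)  start (5,2)  tX=0.5280 tY=0.6182  stride 1/|dx|=1.0353 1/|dy|=3.8637
    cross x-line → (4,2), t=0.5280
    cross y-line → (4,1), t=0.6182
    cross x-line → (3,1), t=1.5633
    cross x-line → (2,1), t=2.5985
    cross x-line → (1,1), t=3.6338
    cross y-line → (1,0), t=4.4819 (wall)
  → r_2 = 4.4819
beam 3: φ=-45°, α=240°
  d=(-0.5000,-0.8660)  start (5,2)  tX=1.0200 tY=0.1848  stride 1/|dx|=2.0000 1/|dy|=1.1547
    cross y-line → (5,1), t=0.1848 (wall)
  → r_3 = 0.1848
beam 4: φ=0°, α=285°
  d=(0.2588,-0.9659)  start (5,2)  tX=1.8932 tY=0.1656  stride 1/|dx|=3.8637 1/|dy|=1.0353
    cross y-line → (5,1), t=0.1656 (wall)
  → r_4 = 0.1656
beam 5: φ=45°, α=330°
  d=(0.8660,-0.5000)  start (5,2)  tX=0.5658 tY=0.3200  stride 1/|dx|=1.1547 1/|dy|=2.0000
    cross y-line → (5,1), t=0.3200 (wall)
  → r_5 = 0.3200
beam 6: φ=90°, α=15°
  d=(0.9659,0.2588)  start (5,2)  tX=0.5073 tY=3.2455  stride 1/|dx|=1.0353 1/|dy|=3.8637
    cross x-line → (6,2), t=0.5073
    cross x-line → (7,2), t=1.5426 (wall)
  → r_6 = 1.5426
beam 7: φ=135°, α=60°
  d=(0.5000,0.8660)  start (5,2)  tX=0.9800 tY=0.9699  stride 1/|dx|=2.0000 1/|dy|=1.1547
    cross y-line → (5,3), t=0.9699
    cross x-line → (6,3), t=0.9800
    cross y-line → (6,4), t=2.1246 (wall)
  → r_7 = 2.1246

ranges = [2.8983, 4.4819, 0.1848, 0.1656, 0.3200, 1.5426, 2.1246]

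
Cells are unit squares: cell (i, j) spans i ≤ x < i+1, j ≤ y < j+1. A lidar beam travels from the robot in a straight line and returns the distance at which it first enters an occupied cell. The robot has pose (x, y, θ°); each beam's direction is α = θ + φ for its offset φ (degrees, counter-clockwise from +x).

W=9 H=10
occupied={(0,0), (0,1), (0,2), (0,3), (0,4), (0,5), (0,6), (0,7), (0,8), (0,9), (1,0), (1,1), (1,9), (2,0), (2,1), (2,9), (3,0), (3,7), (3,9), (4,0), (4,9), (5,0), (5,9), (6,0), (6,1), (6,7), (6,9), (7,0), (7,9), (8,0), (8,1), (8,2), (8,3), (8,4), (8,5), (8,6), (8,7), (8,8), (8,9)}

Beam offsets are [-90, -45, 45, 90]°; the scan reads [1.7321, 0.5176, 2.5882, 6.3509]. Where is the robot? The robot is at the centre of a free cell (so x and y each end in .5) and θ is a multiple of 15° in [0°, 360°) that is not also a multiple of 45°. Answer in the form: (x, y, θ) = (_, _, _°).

Candidates: 51 free-cell centres × 16 headings = 816 poses. Raycast each; keep the one whose scan matches to 4 dp.
  (1.5, 5.5, 345°): beam 1 = 1.9319 ≠ 1.7321 ✗
  (7.5, 7.5, 105°): beam 1 = 0.5176 ≠ 1.7321 ✗
  (2.5, 3.5, 150°): beam 1 = 6.3509 ≠ 1.7321 ✗
  …
  (6.5, 6.5, 120°): r_1=1.7321, r_2=0.5176, r_3=2.5882, r_4=6.3509 — all match ✓
Only this pose fits every beam.

(x, y, θ) = (6.5, 6.5, 120°)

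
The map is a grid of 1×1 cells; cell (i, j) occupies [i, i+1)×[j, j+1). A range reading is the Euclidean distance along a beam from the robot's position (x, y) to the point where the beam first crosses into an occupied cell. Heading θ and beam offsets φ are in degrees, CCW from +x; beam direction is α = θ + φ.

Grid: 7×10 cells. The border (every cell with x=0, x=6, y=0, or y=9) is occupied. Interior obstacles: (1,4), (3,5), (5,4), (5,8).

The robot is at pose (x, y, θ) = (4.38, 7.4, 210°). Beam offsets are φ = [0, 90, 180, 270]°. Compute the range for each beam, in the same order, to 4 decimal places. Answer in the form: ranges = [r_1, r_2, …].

beam 1: φ=0°, α=210°
  d=(-0.8660,-0.5000)  start (4,7)  tX=0.4388 tY=0.8000  stride 1/|dx|=1.1547 1/|dy|=2.0000
    cross x-line → (3,7), t=0.4388
    cross y-line → (3,6), t=0.8000
    cross x-line → (2,6), t=1.5935
    cross x-line → (1,6), t=2.7482
    cross y-line → (1,5), t=2.8000
    cross x-line → (0,5), t=3.9029 (wall)
  → r_1 = 3.9029
beam 2: φ=90°, α=300°
  d=(0.5000,-0.8660)  start (4,7)  tX=1.2400 tY=0.4619  stride 1/|dx|=2.0000 1/|dy|=1.1547
    cross y-line → (4,6), t=0.4619
    cross x-line → (5,6), t=1.2400
    cross y-line → (5,5), t=1.6166
    cross y-line → (5,4), t=2.7713 (wall)
  → r_2 = 2.7713
beam 3: φ=180°, α=30°
  d=(0.8660,0.5000)  start (4,7)  tX=0.7159 tY=1.2000  stride 1/|dx|=1.1547 1/|dy|=2.0000
    cross x-line → (5,7), t=0.7159
    cross y-line → (5,8), t=1.2000 (wall)
  → r_3 = 1.2000
beam 4: φ=270°, α=120°
  d=(-0.5000,0.8660)  start (4,7)  tX=0.7600 tY=0.6928  stride 1/|dx|=2.0000 1/|dy|=1.1547
    cross y-line → (4,8), t=0.6928
    cross x-line → (3,8), t=0.7600
    cross y-line → (3,9), t=1.8475 (wall)
  → r_4 = 1.8475

ranges = [3.9029, 2.7713, 1.2000, 1.8475]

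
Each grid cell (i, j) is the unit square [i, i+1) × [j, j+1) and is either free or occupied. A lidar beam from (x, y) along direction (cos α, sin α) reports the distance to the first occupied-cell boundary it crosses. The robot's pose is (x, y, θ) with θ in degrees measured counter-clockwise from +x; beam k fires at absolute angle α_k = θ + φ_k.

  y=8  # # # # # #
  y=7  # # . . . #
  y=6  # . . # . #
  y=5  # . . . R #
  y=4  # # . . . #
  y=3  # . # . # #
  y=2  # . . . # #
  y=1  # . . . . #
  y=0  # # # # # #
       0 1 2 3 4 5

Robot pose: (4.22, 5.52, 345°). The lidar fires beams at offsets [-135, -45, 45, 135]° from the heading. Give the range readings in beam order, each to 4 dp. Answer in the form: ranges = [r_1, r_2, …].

ranges = [2.5634, 1.5600, 0.9007, 0.5543]

beam 1: φ=-135°, α=210°
  cosα=-0.8660 sinα=-0.5000 | (4,5) | tMaxX 0.2540 tMaxY 1.0400 | tΔX 1.1547 tΔY 2.0000
    t=0.2540 [x] (3,5)
    t=1.0400 [y] (3,4)
    t=1.4087 [x] (2,4)
    t=2.5634 [x] (1,4) — stop
  → r_1 = 2.5634
beam 2: φ=-45°, α=300°
  cosα=0.5000 sinα=-0.8660 | (4,5) | tMaxX 1.5600 tMaxY 0.6004 | tΔX 2.0000 tΔY 1.1547
    t=0.6004 [y] (4,4)
    t=1.5600 [x] (5,4) — stop
  → r_2 = 1.5600
beam 3: φ=45°, α=30°
  cosα=0.8660 sinα=0.5000 | (4,5) | tMaxX 0.9007 tMaxY 0.9600 | tΔX 1.1547 tΔY 2.0000
    t=0.9007 [x] (5,5) — stop
  → r_3 = 0.9007
beam 4: φ=135°, α=120°
  cosα=-0.5000 sinα=0.8660 | (4,5) | tMaxX 0.4400 tMaxY 0.5543 | tΔX 2.0000 tΔY 1.1547
    t=0.4400 [x] (3,5)
    t=0.5543 [y] (3,6) — stop
  → r_4 = 0.5543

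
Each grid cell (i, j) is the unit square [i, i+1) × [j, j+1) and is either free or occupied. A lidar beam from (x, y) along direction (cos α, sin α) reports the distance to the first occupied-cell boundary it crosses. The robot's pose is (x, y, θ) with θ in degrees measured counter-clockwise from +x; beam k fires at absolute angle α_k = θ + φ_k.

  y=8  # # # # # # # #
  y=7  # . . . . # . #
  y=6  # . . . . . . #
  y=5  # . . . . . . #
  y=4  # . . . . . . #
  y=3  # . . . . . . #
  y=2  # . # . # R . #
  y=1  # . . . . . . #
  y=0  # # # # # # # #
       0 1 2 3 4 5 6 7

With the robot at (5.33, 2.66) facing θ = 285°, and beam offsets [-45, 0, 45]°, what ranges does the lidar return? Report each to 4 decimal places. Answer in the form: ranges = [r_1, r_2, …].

ranges = [0.6600, 1.7186, 1.9283]

beam 1: φ=-45°, α=240°
  d=(-0.5000,-0.8660)  start (5,2)  tX=0.6600 tY=0.7621  stride 1/|dx|=2.0000 1/|dy|=1.1547
    cross x-line → (4,2), t=0.6600 (wall)
  → r_1 = 0.6600
beam 2: φ=0°, α=285°
  d=(0.2588,-0.9659)  start (5,2)  tX=2.5887 tY=0.6833  stride 1/|dx|=3.8637 1/|dy|=1.0353
    cross y-line → (5,1), t=0.6833
    cross y-line → (5,0), t=1.7186 (wall)
  → r_2 = 1.7186
beam 3: φ=45°, α=330°
  d=(0.8660,-0.5000)  start (5,2)  tX=0.7736 tY=1.3200  stride 1/|dx|=1.1547 1/|dy|=2.0000
    cross x-line → (6,2), t=0.7736
    cross y-line → (6,1), t=1.3200
    cross x-line → (7,1), t=1.9283 (wall)
  → r_3 = 1.9283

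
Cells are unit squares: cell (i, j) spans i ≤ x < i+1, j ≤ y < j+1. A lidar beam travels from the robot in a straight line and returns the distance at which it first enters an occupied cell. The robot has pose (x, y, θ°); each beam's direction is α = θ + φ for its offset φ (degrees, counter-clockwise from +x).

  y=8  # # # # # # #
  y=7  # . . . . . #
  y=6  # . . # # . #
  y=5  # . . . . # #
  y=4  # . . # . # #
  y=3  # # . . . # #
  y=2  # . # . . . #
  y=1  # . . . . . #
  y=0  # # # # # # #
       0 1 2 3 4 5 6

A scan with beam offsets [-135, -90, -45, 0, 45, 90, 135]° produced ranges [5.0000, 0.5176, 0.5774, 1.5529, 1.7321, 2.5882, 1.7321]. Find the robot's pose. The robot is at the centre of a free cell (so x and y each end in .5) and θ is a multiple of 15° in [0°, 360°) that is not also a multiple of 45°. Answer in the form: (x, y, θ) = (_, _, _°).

Enumerate (i+0.5, j+0.5, θ) over the 27 free cells and 16 admissible headings. For each, cast all 7 beams and compare to the given ranges.
  (4.5, 3.5, 75°): beam 1 = 2.8868 ≠ 5.0000 ✗
  (5.5, 2.5, 165°): beam 1 = 0.5774 ≠ 5.0000 ✗
  (4.5, 5.5, 285°): beam 1 = 1.0000 ≠ 5.0000 ✗
  (5.5, 7.5, 30°): beam 1 = 1.5529 ≠ 5.0000 ✗
  …
  (3.5, 2.5, 255°): r_1=5.0000, r_2=0.5176, r_3=0.5774, r_4=1.5529, r_5=1.7321, r_6=2.5882, r_7=1.7321 — all match ✓
Unique over the lattice → pose = (3.5, 2.5, 255°).

(x, y, θ) = (3.5, 2.5, 255°)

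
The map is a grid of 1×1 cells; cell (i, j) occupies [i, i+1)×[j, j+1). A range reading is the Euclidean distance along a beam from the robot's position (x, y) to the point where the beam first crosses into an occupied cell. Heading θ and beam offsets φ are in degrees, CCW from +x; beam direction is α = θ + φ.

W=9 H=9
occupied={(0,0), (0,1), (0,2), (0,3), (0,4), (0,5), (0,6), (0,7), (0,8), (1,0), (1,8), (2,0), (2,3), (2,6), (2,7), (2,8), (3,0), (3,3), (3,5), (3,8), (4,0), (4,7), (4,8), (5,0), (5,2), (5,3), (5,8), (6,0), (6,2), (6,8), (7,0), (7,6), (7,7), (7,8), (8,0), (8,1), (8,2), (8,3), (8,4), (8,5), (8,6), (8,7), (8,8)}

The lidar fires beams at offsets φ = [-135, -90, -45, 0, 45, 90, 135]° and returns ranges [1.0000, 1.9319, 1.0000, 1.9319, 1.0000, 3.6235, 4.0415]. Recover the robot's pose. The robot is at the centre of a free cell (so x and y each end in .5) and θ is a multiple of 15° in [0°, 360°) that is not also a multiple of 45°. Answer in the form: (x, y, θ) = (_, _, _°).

Enumerate (i+0.5, j+0.5, θ) over the 38 free cells and 16 admissible headings. For each, cast all 7 beams and compare to the given ranges.
  (1.5, 7.5, 165°): beam 1 = 0.5774 ≠ 1.0000 ✗
  (1.5, 5.5, 75°): beam 1 = 1.7321 ≠ 1.0000 ✗
  (4.5, 5.5, 30°): beam 1 = 1.9319 ≠ 1.0000 ✗
  (1.5, 3.5, 285°): beam 1 = 0.5774 ≠ 1.0000 ✗
  …
  (4.5, 4.5, 285°): r_1=1.0000, r_2=1.9319, r_3=1.0000, r_4=1.9319, r_5=1.0000, r_6=3.6235, r_7=4.0415 — all match ✓
Unique over the lattice → pose = (4.5, 4.5, 285°).

(x, y, θ) = (4.5, 4.5, 285°)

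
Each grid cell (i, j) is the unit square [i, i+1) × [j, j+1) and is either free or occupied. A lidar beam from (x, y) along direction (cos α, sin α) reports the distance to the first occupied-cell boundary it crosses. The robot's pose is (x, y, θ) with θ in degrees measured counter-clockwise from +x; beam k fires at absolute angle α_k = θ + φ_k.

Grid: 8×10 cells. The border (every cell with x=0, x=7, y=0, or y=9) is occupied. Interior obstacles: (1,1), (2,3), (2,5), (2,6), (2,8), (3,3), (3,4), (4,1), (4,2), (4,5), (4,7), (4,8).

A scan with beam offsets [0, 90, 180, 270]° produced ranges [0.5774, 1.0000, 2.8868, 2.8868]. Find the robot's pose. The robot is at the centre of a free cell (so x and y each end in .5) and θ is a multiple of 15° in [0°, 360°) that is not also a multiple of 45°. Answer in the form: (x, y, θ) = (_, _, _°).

Candidates: 36 free-cell centres × 16 headings = 576 poses. Raycast each; keep the one whose scan matches to 4 dp.
  (5.5, 5.5, 15°): beam 1 = 1.5529 ≠ 0.5774 ✗
  (5.5, 6.5, 345°): beam 1 = 1.5529 ≠ 0.5774 ✗
  (5.5, 7.5, 255°): beam 1 = 1.9319 ≠ 0.5774 ✗
  (5.5, 6.5, 240°): beam 1 = 1.0000 ≠ 0.5774 ✗
  …
  (6.5, 3.5, 330°): r_1=0.5774, r_2=1.0000, r_3=2.8868, r_4=2.8868 — all match ✓
Only this pose fits every beam.

(x, y, θ) = (6.5, 3.5, 330°)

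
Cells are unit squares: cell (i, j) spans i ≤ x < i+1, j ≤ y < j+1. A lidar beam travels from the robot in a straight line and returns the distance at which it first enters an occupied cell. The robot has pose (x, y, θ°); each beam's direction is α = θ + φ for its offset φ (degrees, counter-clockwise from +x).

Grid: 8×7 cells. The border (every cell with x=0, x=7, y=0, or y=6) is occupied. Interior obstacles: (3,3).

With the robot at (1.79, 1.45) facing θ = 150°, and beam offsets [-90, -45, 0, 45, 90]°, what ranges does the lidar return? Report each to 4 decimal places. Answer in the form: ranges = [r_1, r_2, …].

beam 1: φ=-90°, α=60°
  d=(0.5000,0.8660)  start (1,1)  tX=0.4200 tY=0.6351  stride 1/|dx|=2.0000 1/|dy|=1.1547
    cross x-line → (2,1), t=0.4200
    cross y-line → (2,2), t=0.6351
    cross y-line → (2,3), t=1.7898
    cross x-line → (3,3), t=2.4200 (wall)
  → r_1 = 2.4200
beam 2: φ=-45°, α=105°
  d=(-0.2588,0.9659)  start (1,1)  tX=3.0523 tY=0.5694  stride 1/|dx|=3.8637 1/|dy|=1.0353
    cross y-line → (1,2), t=0.5694
    cross y-line → (1,3), t=1.6047
    cross y-line → (1,4), t=2.6400
    cross x-line → (0,4), t=3.0523 (wall)
  → r_2 = 3.0523
beam 3: φ=0°, α=150°
  d=(-0.8660,0.5000)  start (1,1)  tX=0.9122 tY=1.1000  stride 1/|dx|=1.1547 1/|dy|=2.0000
    cross x-line → (0,1), t=0.9122 (wall)
  → r_3 = 0.9122
beam 4: φ=45°, α=195°
  d=(-0.9659,-0.2588)  start (1,1)  tX=0.8179 tY=1.7387  stride 1/|dx|=1.0353 1/|dy|=3.8637
    cross x-line → (0,1), t=0.8179 (wall)
  → r_4 = 0.8179
beam 5: φ=90°, α=240°
  d=(-0.5000,-0.8660)  start (1,1)  tX=1.5800 tY=0.5196  stride 1/|dx|=2.0000 1/|dy|=1.1547
    cross y-line → (1,0), t=0.5196 (wall)
  → r_5 = 0.5196

ranges = [2.4200, 3.0523, 0.9122, 0.8179, 0.5196]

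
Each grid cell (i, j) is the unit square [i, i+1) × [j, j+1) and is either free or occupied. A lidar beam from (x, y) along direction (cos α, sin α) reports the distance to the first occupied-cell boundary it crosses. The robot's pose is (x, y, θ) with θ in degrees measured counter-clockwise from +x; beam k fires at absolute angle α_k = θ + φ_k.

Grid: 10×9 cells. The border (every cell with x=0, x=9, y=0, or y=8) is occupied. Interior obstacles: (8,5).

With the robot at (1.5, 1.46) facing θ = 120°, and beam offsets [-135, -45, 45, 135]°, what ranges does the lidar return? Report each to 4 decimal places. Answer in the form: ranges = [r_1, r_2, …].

beam 1: φ=-135°, α=345°
  d=(0.9659,-0.2588)  start (1,1)  tX=0.5176 tY=1.7773  stride 1/|dx|=1.0353 1/|dy|=3.8637
    cross x-line → (2,1), t=0.5176
    cross x-line → (3,1), t=1.5529
    cross y-line → (3,0), t=1.7773 (wall)
  → r_1 = 1.7773
beam 2: φ=-45°, α=75°
  d=(0.2588,0.9659)  start (1,1)  tX=1.9319 tY=0.5590  stride 1/|dx|=3.8637 1/|dy|=1.0353
    cross y-line → (1,2), t=0.5590
    cross y-line → (1,3), t=1.5943
    cross x-line → (2,3), t=1.9319
    cross y-line → (2,4), t=2.6296
    cross y-line → (2,5), t=3.6649
    cross y-line → (2,6), t=4.7002
    cross y-line → (2,7), t=5.7354
    cross x-line → (3,7), t=5.7956
    cross y-line → (3,8), t=6.7707 (wall)
  → r_2 = 6.7707
beam 3: φ=45°, α=165°
  d=(-0.9659,0.2588)  start (1,1)  tX=0.5176 tY=2.0864  stride 1/|dx|=1.0353 1/|dy|=3.8637
    cross x-line → (0,1), t=0.5176 (wall)
  → r_3 = 0.5176
beam 4: φ=135°, α=255°
  d=(-0.2588,-0.9659)  start (1,1)  tX=1.9319 tY=0.4762  stride 1/|dx|=3.8637 1/|dy|=1.0353
    cross y-line → (1,0), t=0.4762 (wall)
  → r_4 = 0.4762

ranges = [1.7773, 6.7707, 0.5176, 0.4762]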